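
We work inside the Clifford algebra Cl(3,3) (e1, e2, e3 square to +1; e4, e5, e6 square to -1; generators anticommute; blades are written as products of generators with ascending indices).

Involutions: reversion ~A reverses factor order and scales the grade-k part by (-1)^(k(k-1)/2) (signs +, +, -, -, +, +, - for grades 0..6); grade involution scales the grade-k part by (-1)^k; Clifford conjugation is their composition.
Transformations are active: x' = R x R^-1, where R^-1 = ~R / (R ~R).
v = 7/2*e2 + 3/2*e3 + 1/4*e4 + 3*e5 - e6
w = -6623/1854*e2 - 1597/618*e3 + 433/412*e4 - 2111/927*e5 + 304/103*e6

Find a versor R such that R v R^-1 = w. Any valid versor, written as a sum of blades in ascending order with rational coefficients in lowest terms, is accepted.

Why this works: both vectors square to 71/16, so q(v) = q(w) and R = v + w = -67/927*e2 - 335/309*e3 + 134/103*e4 + 670/927*e5 + 201/103*e6 carries v to w — its own direction survives, the complement (v - w)/2 flips.
Answer: -67/927*e2 - 335/309*e3 + 134/103*e4 + 670/927*e5 + 201/103*e6


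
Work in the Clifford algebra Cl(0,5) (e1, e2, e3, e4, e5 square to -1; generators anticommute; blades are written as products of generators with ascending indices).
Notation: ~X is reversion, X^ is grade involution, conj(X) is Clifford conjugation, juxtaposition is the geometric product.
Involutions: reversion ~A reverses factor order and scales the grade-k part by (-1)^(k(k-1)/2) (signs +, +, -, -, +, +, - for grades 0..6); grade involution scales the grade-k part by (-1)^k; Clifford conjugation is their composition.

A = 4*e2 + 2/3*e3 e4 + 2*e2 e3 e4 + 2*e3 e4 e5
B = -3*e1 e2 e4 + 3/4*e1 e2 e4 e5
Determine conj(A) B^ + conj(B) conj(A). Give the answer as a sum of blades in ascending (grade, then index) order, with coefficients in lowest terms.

first term: -6*e1 e3 - 12*e1 e4 + 1/2*e1 e2 e3 - 3/2*e1 e3 e5 - 3*e1 e4 e5 + 13/2*e1 e2 e3 e5
second term: -6*e1 e3 + 12*e1 e4 + 1/2*e1 e2 e3 - 3/2*e1 e3 e5 + 3*e1 e4 e5 - 13/2*e1 e2 e3 e5
Answer: -12*e1 e3 + e1 e2 e3 - 3*e1 e3 e5


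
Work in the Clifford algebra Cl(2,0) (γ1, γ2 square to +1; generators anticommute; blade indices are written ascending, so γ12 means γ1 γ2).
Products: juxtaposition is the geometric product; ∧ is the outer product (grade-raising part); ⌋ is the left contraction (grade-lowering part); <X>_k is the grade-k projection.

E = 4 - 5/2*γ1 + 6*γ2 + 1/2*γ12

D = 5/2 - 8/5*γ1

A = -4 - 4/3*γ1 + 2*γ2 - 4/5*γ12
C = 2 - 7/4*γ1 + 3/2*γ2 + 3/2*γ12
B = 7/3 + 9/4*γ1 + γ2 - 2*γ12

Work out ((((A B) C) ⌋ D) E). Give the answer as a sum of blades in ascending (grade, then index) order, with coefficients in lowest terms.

step 1: -179/15 - 401/45*γ1 + 77/15*γ2 + 3/10*γ12
step 2: -46/45 - 377/90*γ1 - 819/40*γ2 - 1301/60*γ12
step 3: 311/75 + 368/225*γ1
step 4: 2812/225 - 1721/450*γ1 + 5782/225*γ2 + 1783/150*γ12
Answer: 2812/225 - 1721/450*γ1 + 5782/225*γ2 + 1783/150*γ12


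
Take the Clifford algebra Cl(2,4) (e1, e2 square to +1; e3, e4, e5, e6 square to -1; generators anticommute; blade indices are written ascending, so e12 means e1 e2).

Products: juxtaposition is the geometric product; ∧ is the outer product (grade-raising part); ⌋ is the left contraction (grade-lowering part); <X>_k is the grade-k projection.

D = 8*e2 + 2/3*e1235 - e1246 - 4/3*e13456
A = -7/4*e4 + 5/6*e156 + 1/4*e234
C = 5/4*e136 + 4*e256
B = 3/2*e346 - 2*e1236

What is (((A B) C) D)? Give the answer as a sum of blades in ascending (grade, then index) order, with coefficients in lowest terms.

step 1: -3/8*e26 - 21/8*e36 + 1/2*e146 + 5/3*e235 - 5/4*e1345 - 7/2*e12346
step 2: 105/32*e1 + 3/2*e5 - 35/8*e24 - 5/8*e34 - 20/3*e36 - 15/32*e123 - 21/2*e235 - 25/16*e456 + 2*e1245 - 25/12*e1256 + 14*e1345 - 5*e12346
step 3: -7*e1 + 5*e3 + 35*e4 - 5/16*e5 + 56/3*e6 + 105/4*e12 + 35/6*e13 + 35/8*e16 + 28/3*e24 - 56/3*e25 + 4/3*e34 - 84*e35 + 25/18*e36 + 25/12*e45 + 2*e56 + e123 + 25/16*e125 + 64/9*e145 - 35/2*e156 - 20/9*e234 + 35/16*e235 - 56*e236 - 105/32*e246 - 15/32*e346 + 10/3*e456 + 20/3*e1234 - 5/8*e1236 - 5/12*e1245 - 14*e1246 + 40/9*e1256 - 35/12*e1345 + 38*e1346 - 14*e2356 + 95/8*e2456 - 35/8*e3456 - 112*e12345 + 25/24*e12346 + 35/6*e12356 + 3/2*e12456 + 21/2*e13456
Answer: -7*e1 + 5*e3 + 35*e4 - 5/16*e5 + 56/3*e6 + 105/4*e12 + 35/6*e13 + 35/8*e16 + 28/3*e24 - 56/3*e25 + 4/3*e34 - 84*e35 + 25/18*e36 + 25/12*e45 + 2*e56 + e123 + 25/16*e125 + 64/9*e145 - 35/2*e156 - 20/9*e234 + 35/16*e235 - 56*e236 - 105/32*e246 - 15/32*e346 + 10/3*e456 + 20/3*e1234 - 5/8*e1236 - 5/12*e1245 - 14*e1246 + 40/9*e1256 - 35/12*e1345 + 38*e1346 - 14*e2356 + 95/8*e2456 - 35/8*e3456 - 112*e12345 + 25/24*e12346 + 35/6*e12356 + 3/2*e12456 + 21/2*e13456


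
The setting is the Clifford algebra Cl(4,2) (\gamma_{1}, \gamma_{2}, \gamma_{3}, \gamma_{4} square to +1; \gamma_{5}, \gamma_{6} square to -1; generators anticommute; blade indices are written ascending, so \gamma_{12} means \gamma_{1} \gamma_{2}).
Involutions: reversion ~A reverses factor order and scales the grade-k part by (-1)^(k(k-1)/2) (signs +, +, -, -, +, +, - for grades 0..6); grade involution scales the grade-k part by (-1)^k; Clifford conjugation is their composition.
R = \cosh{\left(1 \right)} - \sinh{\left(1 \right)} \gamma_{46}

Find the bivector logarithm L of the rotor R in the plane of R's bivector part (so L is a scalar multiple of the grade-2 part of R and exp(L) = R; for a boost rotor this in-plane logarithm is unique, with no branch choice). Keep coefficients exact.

The scalar part of R is \cosh{\left(1 \right)}, giving the rapidity magnitude (cosh is even); the bivector part supplies orientation, its quotient by sinh of the rapidity is the plane, and L = rapidity * plane — unique in that plane, since flipping both signs leaves L unchanged.
Concretely: cosh(rapidity) = \cosh{\left(1 \right)} gives rapidity = ±1, and since rapidity/sinh(rapidity) is even the sign is immaterial: L = (rapidity/sinh(rapidity)) * <R>_2 = (\frac{1}{\sinh{\left(1 \right)}}) * <R>_2.
Answer: -\gamma_{46}


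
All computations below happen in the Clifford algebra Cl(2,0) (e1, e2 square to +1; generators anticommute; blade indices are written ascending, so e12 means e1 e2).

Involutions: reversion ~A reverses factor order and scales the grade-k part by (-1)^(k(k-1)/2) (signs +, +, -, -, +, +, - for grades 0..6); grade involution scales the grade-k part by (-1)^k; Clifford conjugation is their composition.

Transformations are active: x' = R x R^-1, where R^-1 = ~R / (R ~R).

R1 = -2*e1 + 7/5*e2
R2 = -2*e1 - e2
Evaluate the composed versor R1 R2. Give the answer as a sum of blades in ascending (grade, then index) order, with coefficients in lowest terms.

Distribute over the terms of R1 (each basis-blade product reordered to ascending indices, repeated generators contracted through their squares):
(-2*e1) R2 = 4 + 2*e12
(7/5*e2) R2 = -7/5 + 14/5*e12
Summing the partial products and collecting blades:
Answer: 13/5 + 24/5*e12


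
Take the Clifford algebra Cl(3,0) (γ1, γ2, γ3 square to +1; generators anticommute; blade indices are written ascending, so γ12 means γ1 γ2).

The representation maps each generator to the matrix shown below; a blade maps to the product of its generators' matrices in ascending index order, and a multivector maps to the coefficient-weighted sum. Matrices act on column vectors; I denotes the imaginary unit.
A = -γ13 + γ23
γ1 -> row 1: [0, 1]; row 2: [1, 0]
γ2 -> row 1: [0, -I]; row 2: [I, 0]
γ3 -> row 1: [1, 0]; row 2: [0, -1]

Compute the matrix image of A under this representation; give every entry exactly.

Bivector images (products of the table entries): rho(γ13) = rho(γ1)rho(γ3) = row 1: [0, -1]; row 2: [1, 0]; rho(γ23) = rho(γ2)rho(γ3) = row 1: [0, I]; row 2: [I, 0].
M = (-1)*rho(γ13) + (1)*rho(γ23), summed entrywise:
Answer: row 1: [0, 1 + I]; row 2: [-1 + I, 0]


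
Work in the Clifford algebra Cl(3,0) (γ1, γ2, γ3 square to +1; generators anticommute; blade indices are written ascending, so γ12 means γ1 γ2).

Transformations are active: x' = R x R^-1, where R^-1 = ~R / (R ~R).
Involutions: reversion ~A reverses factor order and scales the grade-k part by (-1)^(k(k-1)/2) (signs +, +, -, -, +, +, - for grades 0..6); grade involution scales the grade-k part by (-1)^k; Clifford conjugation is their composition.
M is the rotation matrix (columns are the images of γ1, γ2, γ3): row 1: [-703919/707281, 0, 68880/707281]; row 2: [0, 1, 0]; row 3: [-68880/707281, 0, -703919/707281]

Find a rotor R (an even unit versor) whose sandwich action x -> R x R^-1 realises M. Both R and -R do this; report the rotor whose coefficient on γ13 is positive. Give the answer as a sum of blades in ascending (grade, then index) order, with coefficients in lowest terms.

Method: write R = a + b12*γ12 + b13*γ13 + b23*γ23 with a^2 + b12^2 + b13^2 + b23^2 = 1 (so R^-1 = ~R). Expanding the columns R e_j ~R gives tr M = 4a^2 - 1 and, from the antisymmetric part, M21 - M12 = -4a*b12, M13 - M31 = 4a*b13, M32 - M23 = -4a*b23.
Here tr M = -700557/707281, so a^2 = (1 + tr M)/4 = 1681/707281 and a = ±41/841. Taking a = 41/841: M21 - M12 = 0, M13 - M31 = 137760/707281, M32 - M23 = 0, giving b12 = 0, b13 = 840/841, b23 = 0, i.e. R = 41/841 + 840/841*γ13.
Its γ13 coefficient is already positive.
Answer: 41/841 + 840/841*γ13. Uniqueness: Spin(3) -> SO(3) maps R and -R to the same rotation of trace -700557/707281; fixing the sign of the γ13 coefficient removes the ambiguity.


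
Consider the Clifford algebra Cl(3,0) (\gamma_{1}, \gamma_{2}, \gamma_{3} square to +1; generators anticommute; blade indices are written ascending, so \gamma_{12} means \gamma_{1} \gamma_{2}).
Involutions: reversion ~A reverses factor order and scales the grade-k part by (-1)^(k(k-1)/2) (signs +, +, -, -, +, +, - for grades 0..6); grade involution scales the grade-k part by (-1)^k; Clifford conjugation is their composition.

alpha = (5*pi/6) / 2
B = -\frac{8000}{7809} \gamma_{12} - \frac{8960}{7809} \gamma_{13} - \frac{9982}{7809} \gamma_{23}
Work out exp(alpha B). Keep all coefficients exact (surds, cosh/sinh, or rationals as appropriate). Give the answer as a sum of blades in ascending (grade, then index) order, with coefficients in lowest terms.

B^2 term by term: the squares give (-\frac{8000}{7809})^2*(\gamma_{12})^2 + (-\frac{8960}{7809})^2*(\gamma_{13})^2 + (-\frac{9982}{7809})^2*(\gamma_{23})^2 = \frac{64000000}{60980481}*(-1) + \frac{80281600}{60980481}*(-1) + \frac{99640324}{60980481}*(-1) = -4 (each basis 2-blade squares to minus the product of its generators' squares); cross terms between blades sharing an index anticommute and cancel. So B^2 = -4.
B^2 = -4 — since the square is negative, the closed form is circular: l = 2, alpha*l = \frac{5 \pi}{6}, so exp(alpha B) = cos(\frac{5 \pi}{6}) + (sin(\frac{5 \pi}{6})/2)*B = - \frac{\sqrt{3}}{2} + (\frac{1}{4})*B.
Answer: - \frac{\sqrt{3}}{2} - \frac{2000}{7809} \gamma_{12} - \frac{2240}{7809} \gamma_{13} - \frac{4991}{15618} \gamma_{23}


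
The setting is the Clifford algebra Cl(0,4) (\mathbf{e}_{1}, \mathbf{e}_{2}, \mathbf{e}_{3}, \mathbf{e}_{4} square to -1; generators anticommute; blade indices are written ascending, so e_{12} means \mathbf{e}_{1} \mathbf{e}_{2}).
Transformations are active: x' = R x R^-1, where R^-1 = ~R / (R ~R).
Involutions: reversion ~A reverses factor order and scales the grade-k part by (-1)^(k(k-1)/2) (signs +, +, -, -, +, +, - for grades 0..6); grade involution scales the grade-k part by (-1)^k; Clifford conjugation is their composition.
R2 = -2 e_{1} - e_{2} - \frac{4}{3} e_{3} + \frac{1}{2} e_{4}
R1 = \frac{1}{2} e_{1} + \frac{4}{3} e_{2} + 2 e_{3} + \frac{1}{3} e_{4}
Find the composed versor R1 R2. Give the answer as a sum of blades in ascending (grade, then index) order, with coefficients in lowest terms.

Distribute over the terms of R1 (each basis-blade product reordered to ascending indices, repeated generators contracted through their squares):
(\frac{1}{2} e_{1}) R2 = 1 - \frac{1}{2} e_{12} - \frac{2}{3} e_{13} + \frac{1}{4} e_{14}
(\frac{4}{3} e_{2}) R2 = \frac{4}{3} + \frac{8}{3} e_{12} - \frac{16}{9} e_{23} + \frac{2}{3} e_{24}
(2 e_{3}) R2 = \frac{8}{3} + 4 e_{13} + 2 e_{23} + e_{34}
(\frac{1}{3} e_{4}) R2 = -\frac{1}{6} + \frac{2}{3} e_{14} + \frac{1}{3} e_{24} + \frac{4}{9} e_{34}
Summing the partial products and collecting blades:
Answer: \frac{29}{6} + \frac{13}{6} e_{12} + \frac{10}{3} e_{13} + \frac{11}{12} e_{14} + \frac{2}{9} e_{23} + e_{24} + \frac{13}{9} e_{34}


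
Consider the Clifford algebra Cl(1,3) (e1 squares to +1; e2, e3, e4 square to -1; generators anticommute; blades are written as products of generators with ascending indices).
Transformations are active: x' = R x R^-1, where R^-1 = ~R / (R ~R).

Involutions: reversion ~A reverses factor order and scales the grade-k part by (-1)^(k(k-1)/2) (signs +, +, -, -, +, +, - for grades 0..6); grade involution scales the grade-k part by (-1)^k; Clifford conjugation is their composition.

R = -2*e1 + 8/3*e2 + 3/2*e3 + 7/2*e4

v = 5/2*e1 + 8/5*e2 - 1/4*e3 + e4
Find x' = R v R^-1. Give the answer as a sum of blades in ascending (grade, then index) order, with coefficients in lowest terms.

~R = -2*e1 + 8/3*e2 + 3/2*e3 + 7/2*e4, and R ~R = -317/18, so R^-1 = ~R / (-317/18).
R v = -1487/120 - 148/15*e1 e2 - 13/4*e1 e3 - 43/4*e1 e4 - 46/15*e2 e3 - 44/15*e2 e4 + 19/8*e3 e4
Answer: -16847/3170*e1 + 3412/1585*e2 + 3742/1585*e3 + 24887/6340*e4


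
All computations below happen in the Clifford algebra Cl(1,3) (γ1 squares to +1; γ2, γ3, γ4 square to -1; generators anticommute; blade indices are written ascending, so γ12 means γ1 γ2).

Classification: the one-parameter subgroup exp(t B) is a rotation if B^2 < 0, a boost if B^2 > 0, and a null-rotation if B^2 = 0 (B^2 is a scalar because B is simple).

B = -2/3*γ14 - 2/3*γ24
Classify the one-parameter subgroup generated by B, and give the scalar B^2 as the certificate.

B^2 term by term: the squares give (-2/3)^2*(γ14)^2 + (-2/3)^2*(γ24)^2 = 4/9*(+1) + 4/9*(-1) = 0 (each basis 2-blade squares to minus the product of its generators' squares); cross terms between blades sharing an index anticommute and cancel. So B^2 = 0.
Answer: null-rotation, certificate B^2 = 0. No conjugation can change B^2 = 0; the sign gives the class.


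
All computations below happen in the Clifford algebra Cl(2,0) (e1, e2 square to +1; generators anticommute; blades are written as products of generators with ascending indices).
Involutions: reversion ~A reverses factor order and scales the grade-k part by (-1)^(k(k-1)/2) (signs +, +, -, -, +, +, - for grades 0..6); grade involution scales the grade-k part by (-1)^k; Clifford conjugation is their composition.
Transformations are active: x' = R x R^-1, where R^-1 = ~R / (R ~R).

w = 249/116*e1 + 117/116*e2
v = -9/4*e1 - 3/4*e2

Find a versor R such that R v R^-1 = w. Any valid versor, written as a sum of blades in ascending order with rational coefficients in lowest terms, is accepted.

Since q(v) = q(w) = 45/8, the sum R = v + w = -3/29*e1 + 15/58*e2 does the job whenever invertible.
Answer: -3/29*e1 + 15/58*e2


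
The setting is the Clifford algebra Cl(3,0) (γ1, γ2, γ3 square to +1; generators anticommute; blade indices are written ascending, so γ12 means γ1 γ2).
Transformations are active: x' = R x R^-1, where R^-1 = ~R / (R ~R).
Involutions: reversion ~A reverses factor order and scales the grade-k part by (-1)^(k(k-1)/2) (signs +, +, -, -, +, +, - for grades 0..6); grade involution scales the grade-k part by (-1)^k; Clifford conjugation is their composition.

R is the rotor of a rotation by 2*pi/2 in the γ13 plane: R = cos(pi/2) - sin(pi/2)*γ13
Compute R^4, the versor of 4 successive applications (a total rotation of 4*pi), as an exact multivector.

The rotor phase is half the rotation angle and phases add under composition, so 4 steps in the γ13 plane accumulate phase 4*(pi/2) = 2*pi: R^4 = cos(2*pi) - sin(2*pi)*γ13.
cos(2*pi) = 1 and sin(2*pi) = 0, so R^4 = 1. The total rotation 4*pi is 2 full turns, so every vector returns to itself, yet the rotor is +1, back on the identity sheet (an even number of 2*pi turns).
Answer: 1


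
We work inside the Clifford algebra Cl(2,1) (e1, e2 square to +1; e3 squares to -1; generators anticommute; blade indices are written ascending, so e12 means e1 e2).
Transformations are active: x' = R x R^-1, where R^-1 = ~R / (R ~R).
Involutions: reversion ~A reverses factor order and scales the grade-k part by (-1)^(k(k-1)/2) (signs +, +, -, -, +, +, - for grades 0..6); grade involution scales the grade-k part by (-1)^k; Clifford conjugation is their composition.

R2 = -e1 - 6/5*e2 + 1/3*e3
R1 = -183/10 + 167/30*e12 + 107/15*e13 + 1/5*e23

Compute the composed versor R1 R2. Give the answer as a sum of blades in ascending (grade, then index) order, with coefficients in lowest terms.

Distribute over the terms of R2 (each basis-blade product reordered to ascending indices, repeated generators contracted through their squares):
R1 (-e1) = 183/10*e1 + 167/30*e2 + 107/15*e3 - 1/5*e123
R1 (-6/5*e2) = -167/25*e1 + 549/25*e2 + 6/25*e3 + 214/25*e123
R1 (1/3*e3) = -107/45*e1 - 1/15*e2 - 61/10*e3 + 167/90*e123
Summing the partial products and collecting blades:
Answer: 4159/450*e1 + 1373/50*e2 + 191/150*e3 + 4597/450*e123


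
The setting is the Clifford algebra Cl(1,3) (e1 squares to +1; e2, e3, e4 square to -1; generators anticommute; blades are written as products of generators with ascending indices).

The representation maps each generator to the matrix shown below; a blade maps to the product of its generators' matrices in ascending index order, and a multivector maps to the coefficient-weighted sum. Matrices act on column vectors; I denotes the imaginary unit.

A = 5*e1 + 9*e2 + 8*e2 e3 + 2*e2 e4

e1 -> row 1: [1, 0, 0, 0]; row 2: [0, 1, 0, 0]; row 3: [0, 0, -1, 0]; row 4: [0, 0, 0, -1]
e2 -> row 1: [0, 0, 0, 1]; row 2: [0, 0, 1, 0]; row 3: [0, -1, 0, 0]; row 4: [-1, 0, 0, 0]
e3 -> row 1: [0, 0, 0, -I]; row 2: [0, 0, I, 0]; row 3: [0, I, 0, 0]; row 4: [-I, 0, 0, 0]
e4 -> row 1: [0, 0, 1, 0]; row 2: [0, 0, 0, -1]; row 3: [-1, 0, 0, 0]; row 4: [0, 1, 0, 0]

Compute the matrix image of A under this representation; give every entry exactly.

Bivector images (products of the table entries): rho(e2 e3) = rho(e2)rho(e3) = row 1: [-I, 0, 0, 0]; row 2: [0, I, 0, 0]; row 3: [0, 0, -I, 0]; row 4: [0, 0, 0, I]; rho(e2 e4) = rho(e2)rho(e4) = row 1: [0, 1, 0, 0]; row 2: [-1, 0, 0, 0]; row 3: [0, 0, 0, 1]; row 4: [0, 0, -1, 0].
M = (5)*rho(e1) + (9)*rho(e2) + (8)*rho(e2 e3) + (2)*rho(e2 e4), summed entrywise:
Answer: row 1: [5 - 8*I, 2, 0, 9]; row 2: [-2, 5 + 8*I, 9, 0]; row 3: [0, -9, -5 - 8*I, 2]; row 4: [-9, 0, -2, -5 + 8*I]


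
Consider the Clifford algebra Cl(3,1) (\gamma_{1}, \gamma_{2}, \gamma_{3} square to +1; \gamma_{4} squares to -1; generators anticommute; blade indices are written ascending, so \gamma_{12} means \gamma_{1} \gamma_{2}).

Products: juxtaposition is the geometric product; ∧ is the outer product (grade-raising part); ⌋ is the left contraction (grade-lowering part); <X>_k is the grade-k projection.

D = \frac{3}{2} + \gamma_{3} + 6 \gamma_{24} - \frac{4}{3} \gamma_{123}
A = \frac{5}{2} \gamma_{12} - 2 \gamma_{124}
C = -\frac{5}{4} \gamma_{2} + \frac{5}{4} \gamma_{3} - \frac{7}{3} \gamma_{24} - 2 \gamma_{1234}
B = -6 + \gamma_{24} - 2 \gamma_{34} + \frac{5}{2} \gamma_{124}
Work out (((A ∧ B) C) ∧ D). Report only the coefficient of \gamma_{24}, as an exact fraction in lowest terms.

step 1: -15 \gamma_{12} + 12 \gamma_{124} - 5 \gamma_{1234}
step 2: -10 - \frac{37}{4} \gamma_{1} + 24 \gamma_{3} - \frac{35}{3} \gamma_{13} + 50 \gamma_{14} - 30 \gamma_{34} - \frac{75}{4} \gamma_{123} + \frac{25}{4} \gamma_{124} + \frac{25}{4} \gamma_{134} - 15 \gamma_{1234}
step 3: -15 - \frac{111}{8} \gamma_{1} + 26 \gamma_{3} - \frac{107}{4} \gamma_{13} + 75 \gamma_{14} - 60 \gamma_{24} - 45 \gamma_{34} - \frac{355}{24} \gamma_{123} - \frac{369}{8} \gamma_{124} - \frac{325}{8} \gamma_{134} - 144 \gamma_{234} + \frac{165}{4} \gamma_{1234}
Answer: -60


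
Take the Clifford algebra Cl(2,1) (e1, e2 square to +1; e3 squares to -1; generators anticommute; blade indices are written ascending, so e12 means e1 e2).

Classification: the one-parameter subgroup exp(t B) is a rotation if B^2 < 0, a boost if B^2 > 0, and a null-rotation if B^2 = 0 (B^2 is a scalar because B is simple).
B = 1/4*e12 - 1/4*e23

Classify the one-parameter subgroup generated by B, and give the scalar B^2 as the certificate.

B^2 term by term: the squares give (1/4)^2*(e12)^2 + (-1/4)^2*(e23)^2 = 1/16*(-1) + 1/16*(+1) = 0 (each basis 2-blade squares to minus the product of its generators' squares); cross terms between blades sharing an index anticommute and cancel. So B^2 = 0.
Answer: null-rotation, certificate B^2 = 0. No conjugation can change B^2 = 0; the sign gives the class.


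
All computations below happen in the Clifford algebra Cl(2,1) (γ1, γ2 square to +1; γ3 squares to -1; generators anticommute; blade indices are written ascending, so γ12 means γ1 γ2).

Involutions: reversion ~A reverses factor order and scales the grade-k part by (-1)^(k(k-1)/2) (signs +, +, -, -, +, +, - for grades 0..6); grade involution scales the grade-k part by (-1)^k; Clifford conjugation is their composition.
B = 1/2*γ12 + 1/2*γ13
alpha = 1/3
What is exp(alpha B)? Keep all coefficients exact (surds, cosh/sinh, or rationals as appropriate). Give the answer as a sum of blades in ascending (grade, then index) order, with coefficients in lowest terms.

B^2 term by term: the squares give (1/2)^2*(γ12)^2 + (1/2)^2*(γ13)^2 = 1/4*(-1) + 1/4*(+1) = 0 (each basis 2-blade squares to minus the product of its generators' squares); cross terms between blades sharing an index anticommute and cancel. So B^2 = 0.
B^2 = 0, so the series truncates immediately: exp(alpha B) = 1 + alpha B (parabolic case).
Answer: 1 + 1/6*γ12 + 1/6*γ13


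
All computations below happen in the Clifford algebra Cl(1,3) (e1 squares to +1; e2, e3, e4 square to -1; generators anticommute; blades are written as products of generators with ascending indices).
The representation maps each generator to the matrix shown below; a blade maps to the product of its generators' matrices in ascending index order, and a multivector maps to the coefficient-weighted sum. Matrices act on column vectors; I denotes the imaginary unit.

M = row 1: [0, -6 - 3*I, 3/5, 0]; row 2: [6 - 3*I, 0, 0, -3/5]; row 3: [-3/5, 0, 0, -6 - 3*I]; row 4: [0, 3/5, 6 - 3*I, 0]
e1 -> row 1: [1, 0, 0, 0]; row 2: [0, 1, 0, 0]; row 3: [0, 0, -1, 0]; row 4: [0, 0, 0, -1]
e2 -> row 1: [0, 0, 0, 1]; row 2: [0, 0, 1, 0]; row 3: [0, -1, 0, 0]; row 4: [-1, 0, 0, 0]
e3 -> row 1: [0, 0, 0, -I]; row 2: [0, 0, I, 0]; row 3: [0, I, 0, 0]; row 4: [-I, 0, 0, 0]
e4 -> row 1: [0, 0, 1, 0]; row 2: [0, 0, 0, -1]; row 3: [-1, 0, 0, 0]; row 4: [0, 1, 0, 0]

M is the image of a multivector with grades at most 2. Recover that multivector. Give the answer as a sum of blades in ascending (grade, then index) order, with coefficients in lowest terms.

Method: the blade images are trace-orthogonal — tr(rho(e_A) rho(e_B)^-1) = 4 if A = B and 0 otherwise — and rho(e_A)^-1 = (e_A)^2 * rho(e_A) with (e_A)^2 = +1 or -1, so the coefficient of e_A in the preimage is (e_A)^2 * tr(M rho(e_A))/4.
Nonzero projections over blades of grade <= 2: e4: (e4)^2 = -1, tr(M rho(e4)) = -12/5, coefficient 3/5; e2 e4: (e2 e4)^2 = -1, tr(M rho(e2 e4)) = 24, coefficient -6; e3 e4: (e3 e4)^2 = -1, tr(M rho(e3 e4)) = -12, coefficient 3. Every other blade of grade <= 2 projects to 0.
Answer: 3/5*e4 - 6*e2 e4 + 3*e3 e4


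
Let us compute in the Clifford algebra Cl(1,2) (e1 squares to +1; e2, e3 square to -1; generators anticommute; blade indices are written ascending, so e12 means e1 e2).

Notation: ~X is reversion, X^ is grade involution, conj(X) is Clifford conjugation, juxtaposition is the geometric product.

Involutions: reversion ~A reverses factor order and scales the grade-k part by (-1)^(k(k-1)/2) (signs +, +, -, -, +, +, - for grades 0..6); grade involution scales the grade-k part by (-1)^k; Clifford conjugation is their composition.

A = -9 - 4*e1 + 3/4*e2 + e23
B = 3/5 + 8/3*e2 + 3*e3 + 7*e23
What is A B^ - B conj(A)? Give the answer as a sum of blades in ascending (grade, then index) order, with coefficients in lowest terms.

first term: -52/5 - 12/5*e1 + 549/20*e2 + 229/12*e3 + 32/3*e12 + 12*e13 - 1293/20*e23 - 28*e123
second term: 18/5 + 12/5*e1 - 549/20*e2 - 355/12*e3 - 32/3*e12 - 12*e13 - 1227/20*e23 + 28*e123
Answer: -14 - 24/5*e1 + 549/10*e2 + 146/3*e3 + 64/3*e12 + 24*e13 - 33/10*e23 - 56*e123


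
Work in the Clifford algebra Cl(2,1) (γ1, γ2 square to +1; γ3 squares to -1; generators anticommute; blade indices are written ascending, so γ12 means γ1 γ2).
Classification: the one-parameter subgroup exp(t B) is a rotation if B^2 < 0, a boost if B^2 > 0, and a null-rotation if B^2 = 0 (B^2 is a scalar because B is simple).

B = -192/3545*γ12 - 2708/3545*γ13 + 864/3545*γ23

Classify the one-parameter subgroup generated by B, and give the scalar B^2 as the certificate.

B^2 term by term: the squares give (-192/3545)^2*(γ12)^2 + (-2708/3545)^2*(γ13)^2 + (864/3545)^2*(γ23)^2 = 36864/12567025*(-1) + 7333264/12567025*(+1) + 746496/12567025*(+1) = 16/25 (each basis 2-blade squares to minus the product of its generators' squares); cross terms between blades sharing an index anticommute and cancel. So B^2 = 16/25.
Answer: boost, certificate B^2 = 16/25. The scalar 16/25 is the complete invariant here: its sign names the subgroup type.


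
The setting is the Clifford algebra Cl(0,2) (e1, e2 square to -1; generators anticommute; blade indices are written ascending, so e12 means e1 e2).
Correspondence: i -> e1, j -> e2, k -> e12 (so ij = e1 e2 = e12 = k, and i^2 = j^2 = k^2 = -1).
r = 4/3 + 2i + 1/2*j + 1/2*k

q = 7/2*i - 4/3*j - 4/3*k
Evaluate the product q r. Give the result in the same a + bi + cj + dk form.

In blades: q = 7/2*e1 - 4/3*e2 - 4/3*e12, r = 4/3 + 2*e1 + 1/2*e2 + 1/2*e12.
Distribute q over r term by term (generator squares from the signature, products reordered to ascending indices): (7/2*e1)*r = -7 + 14/3*e1 - 7/4*e2 + 7/4*e12; (-4/3*e2)*r = 2/3 - 2/3*e1 - 16/9*e2 + 8/3*e12; (-4/3*e12)*r = 2/3 + 2/3*e1 - 8/3*e2 - 16/9*e12.
Sum: -17/3 + 14/3*e1 - 223/36*e2 + 95/36*e12; translating back through the correspondence:
Answer: -17/3 + 14/3*i - 223/36*j + 95/36*k


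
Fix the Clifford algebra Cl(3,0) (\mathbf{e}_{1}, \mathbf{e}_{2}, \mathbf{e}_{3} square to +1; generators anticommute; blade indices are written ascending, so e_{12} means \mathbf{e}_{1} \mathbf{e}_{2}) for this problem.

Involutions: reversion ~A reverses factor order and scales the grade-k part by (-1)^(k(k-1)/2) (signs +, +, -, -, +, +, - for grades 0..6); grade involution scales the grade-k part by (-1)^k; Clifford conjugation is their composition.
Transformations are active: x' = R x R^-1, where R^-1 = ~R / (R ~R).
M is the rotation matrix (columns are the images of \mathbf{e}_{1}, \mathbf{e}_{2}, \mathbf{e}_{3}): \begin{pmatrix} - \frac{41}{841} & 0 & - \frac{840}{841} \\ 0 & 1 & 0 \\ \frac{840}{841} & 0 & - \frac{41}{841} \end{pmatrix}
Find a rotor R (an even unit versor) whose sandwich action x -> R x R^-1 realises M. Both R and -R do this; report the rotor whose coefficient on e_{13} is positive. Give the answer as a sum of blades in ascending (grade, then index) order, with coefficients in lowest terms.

Method: write R = a + b12*e_{12} + b13*e_{13} + b23*e_{23} with a^2 + b12^2 + b13^2 + b23^2 = 1 (so R^-1 = ~R). Expanding the columns R e_j ~R gives tr M = 4a^2 - 1 and, from the antisymmetric part, M21 - M12 = -4a*b12, M13 - M31 = 4a*b13, M32 - M23 = -4a*b23.
Here tr M = \frac{759}{841}, so a^2 = (1 + tr M)/4 = \frac{400}{841} and a = ±\frac{20}{29}. Taking a = \frac{20}{29}: M21 - M12 = 0, M13 - M31 = -\frac{1680}{841}, M32 - M23 = 0, giving b12 = 0, b13 = -\frac{21}{29}, b23 = 0, i.e. R = \frac{20}{29} - \frac{21}{29} e_{13}.
Its e_{13} coefficient is negative, so report the other preimage -R.
Answer: -\frac{20}{29} + \frac{21}{29} e_{13}. Uniqueness: Spin(3) -> SO(3) maps R and -R to the same rotation of trace \frac{759}{841}; fixing the sign of the e_{13} coefficient removes the ambiguity.


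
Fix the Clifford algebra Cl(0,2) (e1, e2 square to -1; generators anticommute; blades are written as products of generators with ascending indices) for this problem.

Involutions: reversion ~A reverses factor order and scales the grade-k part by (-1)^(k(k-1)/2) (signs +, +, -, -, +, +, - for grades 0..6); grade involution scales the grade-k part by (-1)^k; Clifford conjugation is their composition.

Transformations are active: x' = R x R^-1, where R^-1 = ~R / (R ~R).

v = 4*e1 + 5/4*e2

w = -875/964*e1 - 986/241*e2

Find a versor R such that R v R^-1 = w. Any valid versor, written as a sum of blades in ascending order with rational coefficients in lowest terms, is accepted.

Since q(v) = q(w) = -281/16, the sum R = v + w = 2981/964*e1 - 2739/964*e2 does the job whenever invertible.
Answer: 2981/964*e1 - 2739/964*e2


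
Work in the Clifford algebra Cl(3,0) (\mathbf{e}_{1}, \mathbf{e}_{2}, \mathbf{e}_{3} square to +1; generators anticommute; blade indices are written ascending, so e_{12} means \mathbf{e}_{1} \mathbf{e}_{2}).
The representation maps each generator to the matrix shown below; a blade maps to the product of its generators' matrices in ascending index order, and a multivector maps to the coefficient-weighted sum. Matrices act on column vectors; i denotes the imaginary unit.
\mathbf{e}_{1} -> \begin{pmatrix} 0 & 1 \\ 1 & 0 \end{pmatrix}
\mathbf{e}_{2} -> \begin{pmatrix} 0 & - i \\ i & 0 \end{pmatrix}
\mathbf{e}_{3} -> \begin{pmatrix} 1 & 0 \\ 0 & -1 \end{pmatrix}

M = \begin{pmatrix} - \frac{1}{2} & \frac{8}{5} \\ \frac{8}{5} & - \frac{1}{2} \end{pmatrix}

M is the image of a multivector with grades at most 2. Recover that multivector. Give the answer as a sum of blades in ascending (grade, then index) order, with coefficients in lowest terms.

Method: 1, rho(e_{1}), rho(e_{2}), rho(e_{3}) form a trace-orthogonal basis of the 2x2 complex matrices (tr(X Y) = 2 if X = Y, else 0), so M = m0*1 + m1*rho(e_{1}) + m2*rho(e_{2}) + m3*rho(e_{3}) with m0 = tr(M)/2 = - \frac{1}{2}, m1 = tr(M rho(e_{1}))/2 = \frac{8}{5}, m2 = tr(M rho(e_{2}))/2 = 0, m3 = tr(M rho(e_{3}))/2 = 0.
Multiplying table entries, the bivector images are rho(e_{12}) = i*rho(e_{3}), rho(e_{13}) = -i*rho(e_{2}), rho(e_{23}) = i*rho(e_{1}); with real blade coefficients the real parts of m0..m3 are the coefficients of 1, e_{1}, e_{2}, e_{3} and the imaginary parts give the bivectors (e_{23}: Im m1, e_{13}: -Im m2, e_{12}: Im m3).
Answer: -\frac{1}{2} + \frac{8}{5} e_{1}


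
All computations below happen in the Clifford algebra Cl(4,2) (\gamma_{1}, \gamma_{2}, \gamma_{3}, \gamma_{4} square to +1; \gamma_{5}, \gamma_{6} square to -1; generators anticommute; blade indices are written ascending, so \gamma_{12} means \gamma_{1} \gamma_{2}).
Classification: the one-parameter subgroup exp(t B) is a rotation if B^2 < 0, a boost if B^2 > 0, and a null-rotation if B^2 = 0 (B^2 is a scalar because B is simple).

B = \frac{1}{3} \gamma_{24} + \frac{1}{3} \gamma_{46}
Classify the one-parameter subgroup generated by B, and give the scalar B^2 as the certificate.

B^2 term by term: the squares give (\frac{1}{3})^2*(\gamma_{24})^2 + (\frac{1}{3})^2*(\gamma_{46})^2 = \frac{1}{9}*(-1) + \frac{1}{9}*(+1) = 0 (each basis 2-blade squares to minus the product of its generators' squares); cross terms between blades sharing an index anticommute and cancel. So B^2 = 0.
Answer: null-rotation, certificate B^2 = 0. One invariant decides it: the square 0 survives every conjugation, and its sign is exactly the classification.


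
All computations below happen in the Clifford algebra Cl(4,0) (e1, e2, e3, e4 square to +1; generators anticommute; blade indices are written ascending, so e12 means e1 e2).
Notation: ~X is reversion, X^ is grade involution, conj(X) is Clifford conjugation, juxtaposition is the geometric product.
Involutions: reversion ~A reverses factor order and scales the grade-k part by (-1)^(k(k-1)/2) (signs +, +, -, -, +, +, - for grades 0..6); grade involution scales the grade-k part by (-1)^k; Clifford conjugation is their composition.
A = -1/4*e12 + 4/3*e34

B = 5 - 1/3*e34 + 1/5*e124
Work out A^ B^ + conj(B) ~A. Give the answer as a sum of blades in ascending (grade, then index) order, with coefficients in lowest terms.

first term: 4/9 - 1/20*e4 - 5/4*e12 + 20/3*e34 - 4/15*e123 + 1/12*e1234
second term: 4/9 - 1/20*e4 + 5/4*e12 - 20/3*e34 + 4/15*e123 + 1/12*e1234
Answer: 8/9 - 1/10*e4 + 1/6*e1234


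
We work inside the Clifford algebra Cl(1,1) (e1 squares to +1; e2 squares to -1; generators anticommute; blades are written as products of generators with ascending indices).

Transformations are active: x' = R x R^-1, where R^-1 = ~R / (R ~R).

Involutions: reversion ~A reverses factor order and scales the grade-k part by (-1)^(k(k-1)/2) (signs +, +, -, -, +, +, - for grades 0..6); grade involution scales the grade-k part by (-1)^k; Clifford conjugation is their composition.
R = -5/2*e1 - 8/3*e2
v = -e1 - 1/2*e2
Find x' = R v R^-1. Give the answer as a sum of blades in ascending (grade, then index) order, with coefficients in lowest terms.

~R = -5/2*e1 - 8/3*e2, and R ~R = -31/36, so R^-1 = ~R / (-31/36).
R v = 7/6 - 17/12*e1 e2
Answer: 241/31*e1 + 479/62*e2


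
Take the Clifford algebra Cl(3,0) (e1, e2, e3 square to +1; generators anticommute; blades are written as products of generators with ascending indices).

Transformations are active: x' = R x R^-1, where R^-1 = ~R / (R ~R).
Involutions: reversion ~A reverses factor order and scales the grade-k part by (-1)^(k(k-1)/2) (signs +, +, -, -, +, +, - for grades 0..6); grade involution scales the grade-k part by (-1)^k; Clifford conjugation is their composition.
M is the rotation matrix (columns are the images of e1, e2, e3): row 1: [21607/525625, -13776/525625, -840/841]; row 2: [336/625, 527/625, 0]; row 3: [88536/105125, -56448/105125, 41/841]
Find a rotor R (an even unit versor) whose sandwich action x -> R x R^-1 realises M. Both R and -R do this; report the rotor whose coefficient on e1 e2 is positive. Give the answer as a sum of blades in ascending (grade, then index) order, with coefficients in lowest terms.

Method: write R = a + b12*e1 e2 + b13*e1 e3 + b23*e2 e3 with a^2 + b12^2 + b13^2 + b23^2 = 1 (so R^-1 = ~R). Expanding the columns R e_j ~R gives tr M = 4a^2 - 1 and, from the antisymmetric part, M21 - M12 = -4a*b12, M13 - M31 = 4a*b13, M32 - M23 = -4a*b23.
Here tr M = 490439/525625, so a^2 = (1 + tr M)/4 = 254016/525625 and a = ±504/725. Taking a = 504/725: M21 - M12 = 296352/525625, M13 - M31 = -193536/105125, M32 - M23 = -56448/105125, giving b12 = -147/725, b13 = -96/145, b23 = 28/145, i.e. R = 504/725 - 147/725*e1 e2 - 96/145*e1 e3 + 28/145*e2 e3.
Its e1 e2 coefficient is negative, so report the other preimage -R.
Answer: -504/725 + 147/725*e1 e2 + 96/145*e1 e3 - 28/145*e2 e3. Why the constraint matters: R and -R act identically through the sandwich — M has trace 490439/525625 either way — so only the sign condition on e1 e2 picks one of the two preimages.


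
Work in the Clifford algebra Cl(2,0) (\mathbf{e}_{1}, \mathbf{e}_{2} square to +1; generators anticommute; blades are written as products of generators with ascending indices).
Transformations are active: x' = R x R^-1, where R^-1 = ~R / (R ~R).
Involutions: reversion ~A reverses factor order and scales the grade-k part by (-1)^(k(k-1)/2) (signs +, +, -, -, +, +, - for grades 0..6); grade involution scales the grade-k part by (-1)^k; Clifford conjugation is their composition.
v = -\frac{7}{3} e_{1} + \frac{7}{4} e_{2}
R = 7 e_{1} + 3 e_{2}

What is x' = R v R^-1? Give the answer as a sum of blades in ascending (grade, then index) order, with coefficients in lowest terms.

~R = 7 e_{1} + 3 e_{2}, and R ~R = 58, so R^-1 = ~R / (58).
R v = -\frac{133}{12} + \frac{77}{4} e_{1} e_{2}
Answer: -\frac{119}{348} e_{1} - \frac{84}{29} e_{2}


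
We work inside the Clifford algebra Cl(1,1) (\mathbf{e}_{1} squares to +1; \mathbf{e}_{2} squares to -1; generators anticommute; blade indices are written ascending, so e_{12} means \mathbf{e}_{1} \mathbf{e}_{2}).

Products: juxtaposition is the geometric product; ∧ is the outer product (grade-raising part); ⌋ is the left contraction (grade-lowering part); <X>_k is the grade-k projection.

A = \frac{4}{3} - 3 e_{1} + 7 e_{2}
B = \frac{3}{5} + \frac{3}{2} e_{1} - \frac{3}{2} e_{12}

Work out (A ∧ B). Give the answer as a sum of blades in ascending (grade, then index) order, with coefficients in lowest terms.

step 1: \frac{4}{5} + \frac{1}{5} e_{1} + \frac{21}{5} e_{2} - \frac{25}{2} e_{12}
Answer: \frac{4}{5} + \frac{1}{5} e_{1} + \frac{21}{5} e_{2} - \frac{25}{2} e_{12}


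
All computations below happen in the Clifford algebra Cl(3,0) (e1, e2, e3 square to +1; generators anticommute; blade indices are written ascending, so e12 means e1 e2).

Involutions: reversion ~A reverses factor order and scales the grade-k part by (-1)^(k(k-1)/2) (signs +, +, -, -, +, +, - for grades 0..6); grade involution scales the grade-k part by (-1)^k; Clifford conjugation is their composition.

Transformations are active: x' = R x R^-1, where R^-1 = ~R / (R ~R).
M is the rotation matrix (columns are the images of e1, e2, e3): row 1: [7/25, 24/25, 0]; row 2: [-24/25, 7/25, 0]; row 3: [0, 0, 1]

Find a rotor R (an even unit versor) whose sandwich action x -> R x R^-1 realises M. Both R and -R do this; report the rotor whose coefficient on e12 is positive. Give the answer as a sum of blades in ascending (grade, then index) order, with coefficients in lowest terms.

Method: write R = a + b12*e12 + b13*e13 + b23*e23 with a^2 + b12^2 + b13^2 + b23^2 = 1 (so R^-1 = ~R). Expanding the columns R e_j ~R gives tr M = 4a^2 - 1 and, from the antisymmetric part, M21 - M12 = -4a*b12, M13 - M31 = 4a*b13, M32 - M23 = -4a*b23.
Here tr M = 39/25, so a^2 = (1 + tr M)/4 = 16/25 and a = ±4/5. Taking a = 4/5: M21 - M12 = -48/25, M13 - M31 = 0, M32 - M23 = 0, giving b12 = 3/5, b13 = 0, b23 = 0, i.e. R = 4/5 + 3/5*e12.
Its e12 coefficient is already positive.
Answer: 4/5 + 3/5*e12. Key observation: the double cover Spin(3) -> SO(3) sends R and -R to the same matrix (trace 39/25 here), so the stated sign of the e12 coefficient is what selects one sheet.


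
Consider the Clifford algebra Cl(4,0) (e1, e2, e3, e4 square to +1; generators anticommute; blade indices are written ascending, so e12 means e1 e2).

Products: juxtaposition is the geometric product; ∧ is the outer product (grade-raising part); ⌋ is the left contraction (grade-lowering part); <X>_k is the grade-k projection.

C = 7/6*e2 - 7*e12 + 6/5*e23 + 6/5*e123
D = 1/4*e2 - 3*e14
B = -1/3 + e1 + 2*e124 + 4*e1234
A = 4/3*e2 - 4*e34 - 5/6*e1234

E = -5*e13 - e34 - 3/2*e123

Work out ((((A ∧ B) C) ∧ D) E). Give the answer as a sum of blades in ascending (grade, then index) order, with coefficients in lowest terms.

step 1: -4/9*e2 - 4/3*e12 + 4/3*e34 - 4*e134 + 5/18*e1234
step 2: -266/27 - 14/3*e1 + 16/15*e3 + 1/3*e4 - 16/15*e13 - 1/3*e14 + 16/5*e24 + 35/18*e34 + 16/5*e124 + 35/108*e134 + 266/9*e234 - 14*e1234
step 3: -133/54*e2 - 7/6*e12 + 266/9*e14 - 4/15*e23 - 1/12*e24 + 4/15*e123 + 1/12*e124 + 16/5*e134 + 35/72*e234 + 35/432*e1234
step 4: 2/5 + 14/5*e1 - 61/72*e2 - 7/4*e3 + 4573/288*e4 + 611/432*e12 + 931/36*e13 - 35/48*e14 - 71/12*e23 + 10069/2160*e24 - 10649/72*e34 - 1321/108*e123 - 971/360*e124 + 1/8*e134 + 5099/108*e234 + 3/4*e1234
Answer: 2/5 + 14/5*e1 - 61/72*e2 - 7/4*e3 + 4573/288*e4 + 611/432*e12 + 931/36*e13 - 35/48*e14 - 71/12*e23 + 10069/2160*e24 - 10649/72*e34 - 1321/108*e123 - 971/360*e124 + 1/8*e134 + 5099/108*e234 + 3/4*e1234


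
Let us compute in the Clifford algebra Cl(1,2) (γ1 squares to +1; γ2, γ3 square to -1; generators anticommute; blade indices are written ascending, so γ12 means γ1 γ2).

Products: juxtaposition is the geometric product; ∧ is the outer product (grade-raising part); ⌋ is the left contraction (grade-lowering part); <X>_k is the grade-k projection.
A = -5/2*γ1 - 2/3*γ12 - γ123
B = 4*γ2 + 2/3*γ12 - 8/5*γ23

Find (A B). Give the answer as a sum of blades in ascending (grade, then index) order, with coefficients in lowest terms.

step 1: -4/9 + 16/15*γ1 - 5/3*γ2 - 2/3*γ3 - 10*γ12 - 76/15*γ13 + 4*γ123
Answer: -4/9 + 16/15*γ1 - 5/3*γ2 - 2/3*γ3 - 10*γ12 - 76/15*γ13 + 4*γ123
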